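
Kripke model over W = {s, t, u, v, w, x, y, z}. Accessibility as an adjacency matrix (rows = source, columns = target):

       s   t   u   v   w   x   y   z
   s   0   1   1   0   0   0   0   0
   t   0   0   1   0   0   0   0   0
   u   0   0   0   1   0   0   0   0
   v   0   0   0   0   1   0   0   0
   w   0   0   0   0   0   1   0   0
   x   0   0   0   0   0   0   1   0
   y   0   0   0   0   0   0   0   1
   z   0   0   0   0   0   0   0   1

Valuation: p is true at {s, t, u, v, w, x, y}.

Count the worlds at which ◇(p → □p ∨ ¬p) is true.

7

s: successors {t, u}; p → □p ∨ ¬p there: t:T, u:T. ✓
t: successors {u}; p → □p ∨ ¬p there: u:T. ✓
u: successors {v}; p → □p ∨ ¬p there: v:T. ✓
v: successors {w}; p → □p ∨ ¬p there: w:T. ✓
w: successors {x}; p → □p ∨ ¬p there: x:T. ✓
x: successors {y}; p → □p ∨ ¬p there: y:F. ✗
y: successors {z}; p → □p ∨ ¬p there: z:T. ✓
z: successors {z}; p → □p ∨ ¬p there: z:T. ✓
Satisfying worlds: {s, t, u, v, w, y, z}.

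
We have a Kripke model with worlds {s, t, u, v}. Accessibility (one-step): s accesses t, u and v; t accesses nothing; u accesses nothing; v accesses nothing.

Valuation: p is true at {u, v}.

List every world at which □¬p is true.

{t, u, v}

s: successors {t, u, v}; ¬p there: t:T, u:F, v:F. ✗
t: no successors, so □¬p holds vacuously. ✓
u: no successors, so □¬p holds vacuously. ✓
v: no successors, so □¬p holds vacuously. ✓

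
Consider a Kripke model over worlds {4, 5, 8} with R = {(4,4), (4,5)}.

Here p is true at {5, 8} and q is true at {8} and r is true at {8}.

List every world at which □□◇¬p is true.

{5, 8}

4: successors {4, 5}; □◇¬p there: 4:F, 5:T. ✗
5: no successors, so □□◇¬p holds vacuously. ✓
8: no successors, so □□◇¬p holds vacuously. ✓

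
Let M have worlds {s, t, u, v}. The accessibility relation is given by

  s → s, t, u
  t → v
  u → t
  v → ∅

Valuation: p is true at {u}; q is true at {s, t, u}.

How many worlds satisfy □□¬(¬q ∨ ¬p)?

s: successors {s, t, u}; □¬(¬q ∨ ¬p) there: s:F, t:F, u:F. ✗
t: successors {v}; □¬(¬q ∨ ¬p) there: v:T. ✓
u: successors {t}; □¬(¬q ∨ ¬p) there: t:F. ✗
v: no successors, so □□¬(¬q ∨ ¬p) holds vacuously. ✓
Satisfying worlds: {t, v}.

2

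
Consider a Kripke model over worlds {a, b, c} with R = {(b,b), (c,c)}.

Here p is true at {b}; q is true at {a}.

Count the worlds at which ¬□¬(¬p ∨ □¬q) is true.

a: □¬(¬p ∨ □¬q) is T. ✗
b: □¬(¬p ∨ □¬q) is F. ✓
c: □¬(¬p ∨ □¬q) is F. ✓
Satisfying worlds: {b, c}.

2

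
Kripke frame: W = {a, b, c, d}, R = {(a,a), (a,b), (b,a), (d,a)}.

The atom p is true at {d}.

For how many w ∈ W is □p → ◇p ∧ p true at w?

3

a: □p is F, ◇p ∧ p is F. ✓
b: □p is F, ◇p ∧ p is F. ✓
c: □p is T, ◇p ∧ p is F. ✗
d: □p is F, ◇p ∧ p is F. ✓
Satisfying worlds: {a, b, d}.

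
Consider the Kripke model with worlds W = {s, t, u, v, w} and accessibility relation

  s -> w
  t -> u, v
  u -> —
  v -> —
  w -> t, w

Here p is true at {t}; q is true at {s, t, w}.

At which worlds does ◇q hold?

s: successors {w}; q there: w:T. ✓
t: successors {u, v}; q there: u:F, v:F. ✗
u: no successors, so ◇q fails. ✗
v: no successors, so ◇q fails. ✗
w: successors {t, w}; q there: t:T, w:T. ✓

{s, w}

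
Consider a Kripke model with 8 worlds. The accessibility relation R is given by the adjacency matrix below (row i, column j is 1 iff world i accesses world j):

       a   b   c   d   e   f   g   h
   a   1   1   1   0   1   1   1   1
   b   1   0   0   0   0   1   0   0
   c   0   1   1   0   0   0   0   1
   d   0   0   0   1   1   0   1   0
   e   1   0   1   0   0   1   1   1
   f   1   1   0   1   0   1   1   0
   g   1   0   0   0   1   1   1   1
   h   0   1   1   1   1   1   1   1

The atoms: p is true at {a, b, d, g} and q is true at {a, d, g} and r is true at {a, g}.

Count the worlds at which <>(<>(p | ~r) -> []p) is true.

a: successors {a, b, c, e, f, g, h}; <>(p | ~r) -> []p there: a:F, b:F, c:F, e:F, f:F, g:F, h:F. ✗
b: successors {a, f}; <>(p | ~r) -> []p there: a:F, f:F. ✗
c: successors {b, c, h}; <>(p | ~r) -> []p there: b:F, c:F, h:F. ✗
d: successors {d, e, g}; <>(p | ~r) -> []p there: d:F, e:F, g:F. ✗
e: successors {a, c, f, g, h}; <>(p | ~r) -> []p there: a:F, c:F, f:F, g:F, h:F. ✗
f: successors {a, b, d, f, g}; <>(p | ~r) -> []p there: a:F, b:F, d:F, f:F, g:F. ✗
g: successors {a, e, f, g, h}; <>(p | ~r) -> []p there: a:F, e:F, f:F, g:F, h:F. ✗
h: successors {b, c, d, e, f, g, h}; <>(p | ~r) -> []p there: b:F, c:F, d:F, e:F, f:F, g:F, h:F. ✗
Satisfying worlds: ∅.

0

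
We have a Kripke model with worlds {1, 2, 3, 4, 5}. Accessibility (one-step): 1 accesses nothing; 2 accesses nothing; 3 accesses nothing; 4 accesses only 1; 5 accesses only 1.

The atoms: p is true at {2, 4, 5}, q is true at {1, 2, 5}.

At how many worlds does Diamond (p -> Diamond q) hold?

2

1: no successors, so Diamond (p -> Diamond q) fails. ✗
2: no successors, so Diamond (p -> Diamond q) fails. ✗
3: no successors, so Diamond (p -> Diamond q) fails. ✗
4: successors {1}; p -> Diamond q there: 1:T. ✓
5: successors {1}; p -> Diamond q there: 1:T. ✓
Satisfying worlds: {4, 5}.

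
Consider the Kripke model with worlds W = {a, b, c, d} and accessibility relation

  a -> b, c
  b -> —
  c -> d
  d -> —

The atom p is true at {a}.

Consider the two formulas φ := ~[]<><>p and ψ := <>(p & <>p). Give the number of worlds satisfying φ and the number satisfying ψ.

2 and 0

For ~[]<><>p:
a: []<><>p is F. ✓
b: []<><>p is T. ✗
c: []<><>p is F. ✓
d: []<><>p is T. ✗
— 2 worlds.
For <>(p & <>p):
a: successors {b, c}; p & <>p there: b:F, c:F. ✗
b: no successors, so <>(p & <>p) fails. ✗
c: successors {d}; p & <>p there: d:F. ✗
d: no successors, so <>(p & <>p) fails. ✗
— 0 worlds.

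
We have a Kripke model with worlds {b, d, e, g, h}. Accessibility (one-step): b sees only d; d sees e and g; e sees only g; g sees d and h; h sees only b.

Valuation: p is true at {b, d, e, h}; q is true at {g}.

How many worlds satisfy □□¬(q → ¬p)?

0

b: successors {d}; □¬(q → ¬p) there: d:F. ✗
d: successors {e, g}; □¬(q → ¬p) there: e:F, g:F. ✗
e: successors {g}; □¬(q → ¬p) there: g:F. ✗
g: successors {d, h}; □¬(q → ¬p) there: d:F, h:F. ✗
h: successors {b}; □¬(q → ¬p) there: b:F. ✗
Satisfying worlds: ∅.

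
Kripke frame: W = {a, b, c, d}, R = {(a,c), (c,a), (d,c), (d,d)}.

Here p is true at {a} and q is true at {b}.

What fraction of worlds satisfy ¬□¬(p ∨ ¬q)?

3/4

a: □¬(p ∨ ¬q) is F. ✓
b: □¬(p ∨ ¬q) is T. ✗
c: □¬(p ∨ ¬q) is F. ✓
d: □¬(p ∨ ¬q) is F. ✓
That's 3 of 4 worlds, so 3/4.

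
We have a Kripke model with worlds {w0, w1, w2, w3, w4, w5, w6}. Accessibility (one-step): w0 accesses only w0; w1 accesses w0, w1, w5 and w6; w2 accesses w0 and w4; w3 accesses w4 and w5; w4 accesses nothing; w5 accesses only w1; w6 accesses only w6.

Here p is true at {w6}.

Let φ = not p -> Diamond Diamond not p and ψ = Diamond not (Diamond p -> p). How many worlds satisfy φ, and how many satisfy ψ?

For not p -> Diamond Diamond not p:
w0: not p is T, Diamond Diamond not p is T. ✓
w1: not p is T, Diamond Diamond not p is T. ✓
w2: not p is T, Diamond Diamond not p is T. ✓
w3: not p is T, Diamond Diamond not p is T. ✓
w4: not p is T, Diamond Diamond not p is F. ✗
w5: not p is T, Diamond Diamond not p is T. ✓
w6: not p is F, Diamond Diamond not p is F. ✓
— 6 worlds.
For Diamond not (Diamond p -> p):
w0: successors {w0}; not (Diamond p -> p) there: w0:F. ✗
w1: successors {w0, w1, w5, w6}; not (Diamond p -> p) there: w0:F, w1:T, w5:F, w6:F. ✓
w2: successors {w0, w4}; not (Diamond p -> p) there: w0:F, w4:F. ✗
w3: successors {w4, w5}; not (Diamond p -> p) there: w4:F, w5:F. ✗
w4: no successors, so Diamond not (Diamond p -> p) fails. ✗
w5: successors {w1}; not (Diamond p -> p) there: w1:T. ✓
w6: successors {w6}; not (Diamond p -> p) there: w6:F. ✗
— 2 worlds.

6 and 2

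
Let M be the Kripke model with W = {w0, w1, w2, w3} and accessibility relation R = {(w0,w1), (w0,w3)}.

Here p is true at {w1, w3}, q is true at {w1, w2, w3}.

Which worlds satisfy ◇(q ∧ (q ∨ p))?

w0: successors {w1, w3}; q ∧ (q ∨ p) there: w1:T, w3:T. ✓
w1: no successors, so ◇(q ∧ (q ∨ p)) fails. ✗
w2: no successors, so ◇(q ∧ (q ∨ p)) fails. ✗
w3: no successors, so ◇(q ∧ (q ∨ p)) fails. ✗

{w0}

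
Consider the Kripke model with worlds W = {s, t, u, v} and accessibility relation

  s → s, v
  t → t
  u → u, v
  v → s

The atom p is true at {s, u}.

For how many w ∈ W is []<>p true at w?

3

s: successors {s, v}; <>p there: s:T, v:T. ✓
t: successors {t}; <>p there: t:F. ✗
u: successors {u, v}; <>p there: u:T, v:T. ✓
v: successors {s}; <>p there: s:T. ✓
Satisfying worlds: {s, u, v}.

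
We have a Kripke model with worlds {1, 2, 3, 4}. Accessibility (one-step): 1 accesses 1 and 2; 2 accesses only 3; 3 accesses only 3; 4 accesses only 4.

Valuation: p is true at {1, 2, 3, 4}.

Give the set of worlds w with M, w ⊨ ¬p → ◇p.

1: ¬p is F, ◇p is T. ✓
2: ¬p is F, ◇p is T. ✓
3: ¬p is F, ◇p is T. ✓
4: ¬p is F, ◇p is T. ✓

{1, 2, 3, 4}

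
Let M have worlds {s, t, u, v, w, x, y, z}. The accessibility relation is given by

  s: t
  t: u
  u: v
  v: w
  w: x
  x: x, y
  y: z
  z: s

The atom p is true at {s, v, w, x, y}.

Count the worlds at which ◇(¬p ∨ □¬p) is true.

s: successors {t}; ¬p ∨ □¬p there: t:T. ✓
t: successors {u}; ¬p ∨ □¬p there: u:T. ✓
u: successors {v}; ¬p ∨ □¬p there: v:F. ✗
v: successors {w}; ¬p ∨ □¬p there: w:F. ✗
w: successors {x}; ¬p ∨ □¬p there: x:F. ✗
x: successors {x, y}; ¬p ∨ □¬p there: x:F, y:T. ✓
y: successors {z}; ¬p ∨ □¬p there: z:T. ✓
z: successors {s}; ¬p ∨ □¬p there: s:T. ✓
Satisfying worlds: {s, t, x, y, z}.

5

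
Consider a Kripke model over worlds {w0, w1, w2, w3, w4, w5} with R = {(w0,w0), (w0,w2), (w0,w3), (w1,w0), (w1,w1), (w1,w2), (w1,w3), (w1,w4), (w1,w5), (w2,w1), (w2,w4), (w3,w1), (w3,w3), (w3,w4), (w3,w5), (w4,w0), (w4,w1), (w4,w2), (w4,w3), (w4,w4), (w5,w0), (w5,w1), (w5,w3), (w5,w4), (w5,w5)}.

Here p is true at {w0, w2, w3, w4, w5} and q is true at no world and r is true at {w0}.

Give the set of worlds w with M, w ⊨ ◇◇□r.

w0: successors {w0, w2, w3}; ◇□r there: w0:F, w2:F, w3:F. ✗
w1: successors {w0, w1, w2, w3, w4, w5}; ◇□r there: w0:F, w1:F, w2:F, w3:F, w4:F, w5:F. ✗
w2: successors {w1, w4}; ◇□r there: w1:F, w4:F. ✗
w3: successors {w1, w3, w4, w5}; ◇□r there: w1:F, w3:F, w4:F, w5:F. ✗
w4: successors {w0, w1, w2, w3, w4}; ◇□r there: w0:F, w1:F, w2:F, w3:F, w4:F. ✗
w5: successors {w0, w1, w3, w4, w5}; ◇□r there: w0:F, w1:F, w3:F, w4:F, w5:F. ✗

∅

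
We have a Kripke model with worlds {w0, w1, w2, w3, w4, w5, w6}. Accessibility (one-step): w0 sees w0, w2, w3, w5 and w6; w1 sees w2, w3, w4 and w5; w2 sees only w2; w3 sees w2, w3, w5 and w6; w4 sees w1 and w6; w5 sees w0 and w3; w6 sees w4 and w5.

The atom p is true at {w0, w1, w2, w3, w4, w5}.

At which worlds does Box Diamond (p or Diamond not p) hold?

{w0, w1, w2, w3, w4, w5, w6}

w0: successors {w0, w2, w3, w5, w6}; Diamond (p or Diamond not p) there: w0:T, w2:T, w3:T, w5:T, w6:T. ✓
w1: successors {w2, w3, w4, w5}; Diamond (p or Diamond not p) there: w2:T, w3:T, w4:T, w5:T. ✓
w2: successors {w2}; Diamond (p or Diamond not p) there: w2:T. ✓
w3: successors {w2, w3, w5, w6}; Diamond (p or Diamond not p) there: w2:T, w3:T, w5:T, w6:T. ✓
w4: successors {w1, w6}; Diamond (p or Diamond not p) there: w1:T, w6:T. ✓
w5: successors {w0, w3}; Diamond (p or Diamond not p) there: w0:T, w3:T. ✓
w6: successors {w4, w5}; Diamond (p or Diamond not p) there: w4:T, w5:T. ✓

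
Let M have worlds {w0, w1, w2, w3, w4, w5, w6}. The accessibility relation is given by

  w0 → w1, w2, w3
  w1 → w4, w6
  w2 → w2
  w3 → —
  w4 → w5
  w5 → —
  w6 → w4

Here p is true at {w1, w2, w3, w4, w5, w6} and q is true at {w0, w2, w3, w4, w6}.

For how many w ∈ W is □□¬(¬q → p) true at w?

w0: successors {w1, w2, w3}; □¬(¬q → p) there: w1:F, w2:F, w3:T. ✗
w1: successors {w4, w6}; □¬(¬q → p) there: w4:F, w6:F. ✗
w2: successors {w2}; □¬(¬q → p) there: w2:F. ✗
w3: no successors, so □□¬(¬q → p) holds vacuously. ✓
w4: successors {w5}; □¬(¬q → p) there: w5:T. ✓
w5: no successors, so □□¬(¬q → p) holds vacuously. ✓
w6: successors {w4}; □¬(¬q → p) there: w4:F. ✗
Satisfying worlds: {w3, w4, w5}.

3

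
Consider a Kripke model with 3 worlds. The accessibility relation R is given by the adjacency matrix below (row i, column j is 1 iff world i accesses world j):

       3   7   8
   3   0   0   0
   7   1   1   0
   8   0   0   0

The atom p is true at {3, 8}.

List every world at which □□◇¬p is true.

3: no successors, so □□◇¬p holds vacuously. ✓
7: successors {3, 7}; □◇¬p there: 3:T, 7:F. ✗
8: no successors, so □□◇¬p holds vacuously. ✓

{3, 8}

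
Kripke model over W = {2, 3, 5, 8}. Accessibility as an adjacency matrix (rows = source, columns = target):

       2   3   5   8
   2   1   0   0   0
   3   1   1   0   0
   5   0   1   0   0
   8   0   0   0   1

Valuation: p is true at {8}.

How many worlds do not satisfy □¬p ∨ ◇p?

2: □¬p is T, ◇p is F. ✓
3: □¬p is T, ◇p is F. ✓
5: □¬p is T, ◇p is F. ✓
8: □¬p is F, ◇p is T. ✓
Satisfying worlds: {2, 3, 5, 8}.
So □¬p ∨ ◇p fails at the other 0 worlds.

0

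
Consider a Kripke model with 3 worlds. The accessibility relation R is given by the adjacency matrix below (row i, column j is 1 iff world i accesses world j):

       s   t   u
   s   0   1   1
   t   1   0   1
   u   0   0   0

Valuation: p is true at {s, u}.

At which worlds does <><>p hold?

{s, t}

s: successors {t, u}; <>p there: t:T, u:F. ✓
t: successors {s, u}; <>p there: s:T, u:F. ✓
u: no successors, so <><>p fails. ✗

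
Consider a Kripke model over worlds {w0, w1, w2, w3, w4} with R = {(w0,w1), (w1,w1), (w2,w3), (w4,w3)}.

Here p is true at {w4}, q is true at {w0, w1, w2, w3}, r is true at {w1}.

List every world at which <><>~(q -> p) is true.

{w0, w1}

w0: successors {w1}; <>~(q -> p) there: w1:T. ✓
w1: successors {w1}; <>~(q -> p) there: w1:T. ✓
w2: successors {w3}; <>~(q -> p) there: w3:F. ✗
w3: no successors, so <><>~(q -> p) fails. ✗
w4: successors {w3}; <>~(q -> p) there: w3:F. ✗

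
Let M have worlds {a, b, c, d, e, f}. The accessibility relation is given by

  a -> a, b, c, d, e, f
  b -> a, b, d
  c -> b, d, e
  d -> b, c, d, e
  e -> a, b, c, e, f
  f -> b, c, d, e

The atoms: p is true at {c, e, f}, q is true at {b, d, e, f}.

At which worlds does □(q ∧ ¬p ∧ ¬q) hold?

a: successors {a, b, c, d, e, f}; q ∧ ¬p ∧ ¬q there: a:F, b:F, c:F, d:F, e:F, f:F. ✗
b: successors {a, b, d}; q ∧ ¬p ∧ ¬q there: a:F, b:F, d:F. ✗
c: successors {b, d, e}; q ∧ ¬p ∧ ¬q there: b:F, d:F, e:F. ✗
d: successors {b, c, d, e}; q ∧ ¬p ∧ ¬q there: b:F, c:F, d:F, e:F. ✗
e: successors {a, b, c, e, f}; q ∧ ¬p ∧ ¬q there: a:F, b:F, c:F, e:F, f:F. ✗
f: successors {b, c, d, e}; q ∧ ¬p ∧ ¬q there: b:F, c:F, d:F, e:F. ✗

∅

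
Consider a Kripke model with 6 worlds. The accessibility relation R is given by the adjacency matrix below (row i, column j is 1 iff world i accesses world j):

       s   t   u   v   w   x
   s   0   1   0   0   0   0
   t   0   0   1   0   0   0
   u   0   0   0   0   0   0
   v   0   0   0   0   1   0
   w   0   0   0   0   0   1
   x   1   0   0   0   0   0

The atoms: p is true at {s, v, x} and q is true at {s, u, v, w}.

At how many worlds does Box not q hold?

3

s: successors {t}; not q there: t:T. ✓
t: successors {u}; not q there: u:F. ✗
u: no successors, so Box not q holds vacuously. ✓
v: successors {w}; not q there: w:F. ✗
w: successors {x}; not q there: x:T. ✓
x: successors {s}; not q there: s:F. ✗
Satisfying worlds: {s, u, w}.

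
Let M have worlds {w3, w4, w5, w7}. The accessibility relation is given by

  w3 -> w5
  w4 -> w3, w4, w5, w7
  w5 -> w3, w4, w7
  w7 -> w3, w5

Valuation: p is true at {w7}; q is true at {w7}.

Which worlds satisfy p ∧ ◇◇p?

w3: p is F, ◇◇p is T. ✗
w4: p is F, ◇◇p is T. ✗
w5: p is F, ◇◇p is T. ✗
w7: p is T, ◇◇p is T. ✓

{w7}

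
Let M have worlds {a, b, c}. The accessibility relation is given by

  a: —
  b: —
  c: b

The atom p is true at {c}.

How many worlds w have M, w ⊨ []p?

a: no successors, so []p holds vacuously. ✓
b: no successors, so []p holds vacuously. ✓
c: successors {b}; p there: b:F. ✗
Satisfying worlds: {a, b}.

2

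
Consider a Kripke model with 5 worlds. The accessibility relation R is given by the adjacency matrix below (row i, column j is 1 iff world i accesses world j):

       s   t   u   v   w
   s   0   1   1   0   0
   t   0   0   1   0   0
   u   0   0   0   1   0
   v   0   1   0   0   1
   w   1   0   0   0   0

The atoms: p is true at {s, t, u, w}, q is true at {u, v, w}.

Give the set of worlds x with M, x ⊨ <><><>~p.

s: successors {t, u}; <><>~p there: t:T, u:F. ✓
t: successors {u}; <><>~p there: u:F. ✗
u: successors {v}; <><>~p there: v:F. ✗
v: successors {t, w}; <><>~p there: t:T, w:F. ✓
w: successors {s}; <><>~p there: s:T. ✓

{s, v, w}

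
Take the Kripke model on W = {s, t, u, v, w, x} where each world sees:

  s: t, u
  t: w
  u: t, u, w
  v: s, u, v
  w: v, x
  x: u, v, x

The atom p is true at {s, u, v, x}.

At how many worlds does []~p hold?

s: successors {t, u}; ~p there: t:T, u:F. ✗
t: successors {w}; ~p there: w:T. ✓
u: successors {t, u, w}; ~p there: t:T, u:F, w:T. ✗
v: successors {s, u, v}; ~p there: s:F, u:F, v:F. ✗
w: successors {v, x}; ~p there: v:F, x:F. ✗
x: successors {u, v, x}; ~p there: u:F, v:F, x:F. ✗
Satisfying worlds: {t}.

1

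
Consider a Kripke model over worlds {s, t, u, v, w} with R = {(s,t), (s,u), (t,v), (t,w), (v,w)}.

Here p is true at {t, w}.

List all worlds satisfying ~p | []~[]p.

{s, u, v, w}

s: ~p is T, []~[]p is F. ✓
t: ~p is F, []~[]p is F. ✗
u: ~p is T, []~[]p is T. ✓
v: ~p is T, []~[]p is F. ✓
w: ~p is F, []~[]p is T. ✓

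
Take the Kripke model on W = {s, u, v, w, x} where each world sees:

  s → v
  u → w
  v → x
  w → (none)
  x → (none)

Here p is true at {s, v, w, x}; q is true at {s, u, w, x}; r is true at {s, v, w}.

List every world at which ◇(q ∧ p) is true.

{u, v}

s: successors {v}; q ∧ p there: v:F. ✗
u: successors {w}; q ∧ p there: w:T. ✓
v: successors {x}; q ∧ p there: x:T. ✓
w: no successors, so ◇(q ∧ p) fails. ✗
x: no successors, so ◇(q ∧ p) fails. ✗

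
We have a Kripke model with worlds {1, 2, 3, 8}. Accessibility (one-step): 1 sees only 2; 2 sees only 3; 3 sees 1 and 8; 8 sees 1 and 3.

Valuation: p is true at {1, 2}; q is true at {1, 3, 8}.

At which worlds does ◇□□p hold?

∅

1: successors {2}; □□p there: 2:F. ✗
2: successors {3}; □□p there: 3:F. ✗
3: successors {1, 8}; □□p there: 1:F, 8:F. ✗
8: successors {1, 3}; □□p there: 1:F, 3:F. ✗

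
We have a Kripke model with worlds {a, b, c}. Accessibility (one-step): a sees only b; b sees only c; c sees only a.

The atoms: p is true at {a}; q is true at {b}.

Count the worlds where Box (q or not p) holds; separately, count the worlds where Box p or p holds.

2 and 2

For Box (q or not p):
a: successors {b}; q or not p there: b:T. ✓
b: successors {c}; q or not p there: c:T. ✓
c: successors {a}; q or not p there: a:F. ✗
— 2 worlds.
For Box p or p:
a: Box p is F, p is T. ✓
b: Box p is F, p is F. ✗
c: Box p is T, p is F. ✓
— 2 worlds.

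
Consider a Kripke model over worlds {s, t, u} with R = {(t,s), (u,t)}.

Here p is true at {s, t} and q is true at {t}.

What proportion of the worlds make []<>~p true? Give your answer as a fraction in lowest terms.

s: no successors, so []<>~p holds vacuously. ✓
t: successors {s}; <>~p there: s:F. ✗
u: successors {t}; <>~p there: t:F. ✗
That's 1 of 3 worlds, so 1/3.

1/3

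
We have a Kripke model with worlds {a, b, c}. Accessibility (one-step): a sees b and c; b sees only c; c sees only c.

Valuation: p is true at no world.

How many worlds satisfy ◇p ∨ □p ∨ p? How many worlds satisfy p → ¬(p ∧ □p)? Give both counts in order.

For ◇p ∨ □p ∨ p:
a: ◇p ∨ □p is F, p is F. ✗
b: ◇p ∨ □p is F, p is F. ✗
c: ◇p ∨ □p is F, p is F. ✗
— 0 worlds.
For p → ¬(p ∧ □p):
a: p is F, ¬(p ∧ □p) is T. ✓
b: p is F, ¬(p ∧ □p) is T. ✓
c: p is F, ¬(p ∧ □p) is T. ✓
— 3 worlds.

0 and 3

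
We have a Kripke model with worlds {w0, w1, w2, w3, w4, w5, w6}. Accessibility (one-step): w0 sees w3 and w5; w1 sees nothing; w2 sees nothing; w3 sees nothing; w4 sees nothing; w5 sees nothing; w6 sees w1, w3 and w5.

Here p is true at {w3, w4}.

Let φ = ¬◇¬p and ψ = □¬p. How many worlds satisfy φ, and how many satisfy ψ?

For ¬◇¬p:
w0: ◇¬p is T. ✗
w1: ◇¬p is F. ✓
w2: ◇¬p is F. ✓
w3: ◇¬p is F. ✓
w4: ◇¬p is F. ✓
w5: ◇¬p is F. ✓
w6: ◇¬p is T. ✗
— 5 worlds.
For □¬p:
w0: successors {w3, w5}; ¬p there: w3:F, w5:T. ✗
w1: no successors, so □¬p holds vacuously. ✓
w2: no successors, so □¬p holds vacuously. ✓
w3: no successors, so □¬p holds vacuously. ✓
w4: no successors, so □¬p holds vacuously. ✓
w5: no successors, so □¬p holds vacuously. ✓
w6: successors {w1, w3, w5}; ¬p there: w1:T, w3:F, w5:T. ✗
— 5 worlds.

5 and 5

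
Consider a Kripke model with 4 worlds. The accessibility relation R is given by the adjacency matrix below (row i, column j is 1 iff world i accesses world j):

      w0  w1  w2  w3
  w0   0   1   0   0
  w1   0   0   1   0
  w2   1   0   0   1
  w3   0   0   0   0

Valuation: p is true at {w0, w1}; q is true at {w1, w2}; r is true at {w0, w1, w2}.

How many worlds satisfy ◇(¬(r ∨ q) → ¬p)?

3

w0: successors {w1}; ¬(r ∨ q) → ¬p there: w1:T. ✓
w1: successors {w2}; ¬(r ∨ q) → ¬p there: w2:T. ✓
w2: successors {w0, w3}; ¬(r ∨ q) → ¬p there: w0:T, w3:T. ✓
w3: no successors, so ◇(¬(r ∨ q) → ¬p) fails. ✗
Satisfying worlds: {w0, w1, w2}.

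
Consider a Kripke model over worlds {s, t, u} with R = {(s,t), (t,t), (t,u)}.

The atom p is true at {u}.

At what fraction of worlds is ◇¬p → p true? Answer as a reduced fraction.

1/3

s: ◇¬p is T, p is F. ✗
t: ◇¬p is T, p is F. ✗
u: ◇¬p is F, p is T. ✓
That's 1 of 3 worlds, so 1/3.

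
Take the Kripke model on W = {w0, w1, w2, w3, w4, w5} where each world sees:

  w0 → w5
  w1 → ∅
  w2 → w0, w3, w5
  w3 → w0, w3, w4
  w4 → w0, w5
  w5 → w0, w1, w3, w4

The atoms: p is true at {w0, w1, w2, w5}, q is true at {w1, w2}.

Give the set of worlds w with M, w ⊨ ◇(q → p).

{w0, w2, w3, w4, w5}

w0: successors {w5}; q → p there: w5:T. ✓
w1: no successors, so ◇(q → p) fails. ✗
w2: successors {w0, w3, w5}; q → p there: w0:T, w3:T, w5:T. ✓
w3: successors {w0, w3, w4}; q → p there: w0:T, w3:T, w4:T. ✓
w4: successors {w0, w5}; q → p there: w0:T, w5:T. ✓
w5: successors {w0, w1, w3, w4}; q → p there: w0:T, w1:T, w3:T, w4:T. ✓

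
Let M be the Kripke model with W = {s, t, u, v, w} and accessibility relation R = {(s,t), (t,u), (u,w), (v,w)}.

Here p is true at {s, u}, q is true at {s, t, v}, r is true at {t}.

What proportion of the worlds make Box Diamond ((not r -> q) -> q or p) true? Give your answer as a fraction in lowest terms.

s: successors {t}; Diamond ((not r -> q) -> q or p) there: t:T. ✓
t: successors {u}; Diamond ((not r -> q) -> q or p) there: u:T. ✓
u: successors {w}; Diamond ((not r -> q) -> q or p) there: w:F. ✗
v: successors {w}; Diamond ((not r -> q) -> q or p) there: w:F. ✗
w: no successors, so Box Diamond ((not r -> q) -> q or p) holds vacuously. ✓
That's 3 of 5 worlds, so 3/5.

3/5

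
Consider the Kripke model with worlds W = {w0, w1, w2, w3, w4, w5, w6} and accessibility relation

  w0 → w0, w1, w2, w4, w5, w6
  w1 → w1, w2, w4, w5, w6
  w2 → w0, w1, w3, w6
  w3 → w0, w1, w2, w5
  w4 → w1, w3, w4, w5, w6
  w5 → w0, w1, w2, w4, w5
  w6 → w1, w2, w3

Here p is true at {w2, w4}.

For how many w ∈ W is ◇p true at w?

w0: successors {w0, w1, w2, w4, w5, w6}; p there: w0:F, w1:F, w2:T, w4:T, w5:F, w6:F. ✓
w1: successors {w1, w2, w4, w5, w6}; p there: w1:F, w2:T, w4:T, w5:F, w6:F. ✓
w2: successors {w0, w1, w3, w6}; p there: w0:F, w1:F, w3:F, w6:F. ✗
w3: successors {w0, w1, w2, w5}; p there: w0:F, w1:F, w2:T, w5:F. ✓
w4: successors {w1, w3, w4, w5, w6}; p there: w1:F, w3:F, w4:T, w5:F, w6:F. ✓
w5: successors {w0, w1, w2, w4, w5}; p there: w0:F, w1:F, w2:T, w4:T, w5:F. ✓
w6: successors {w1, w2, w3}; p there: w1:F, w2:T, w3:F. ✓
Satisfying worlds: {w0, w1, w3, w4, w5, w6}.

6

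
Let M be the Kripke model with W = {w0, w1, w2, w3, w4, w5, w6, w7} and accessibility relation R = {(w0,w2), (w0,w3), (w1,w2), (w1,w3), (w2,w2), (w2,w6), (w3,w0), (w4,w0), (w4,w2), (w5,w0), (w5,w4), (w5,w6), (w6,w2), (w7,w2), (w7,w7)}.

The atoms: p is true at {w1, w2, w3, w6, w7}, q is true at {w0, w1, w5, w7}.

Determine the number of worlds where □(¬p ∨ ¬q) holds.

w0: successors {w2, w3}; ¬p ∨ ¬q there: w2:T, w3:T. ✓
w1: successors {w2, w3}; ¬p ∨ ¬q there: w2:T, w3:T. ✓
w2: successors {w2, w6}; ¬p ∨ ¬q there: w2:T, w6:T. ✓
w3: successors {w0}; ¬p ∨ ¬q there: w0:T. ✓
w4: successors {w0, w2}; ¬p ∨ ¬q there: w0:T, w2:T. ✓
w5: successors {w0, w4, w6}; ¬p ∨ ¬q there: w0:T, w4:T, w6:T. ✓
w6: successors {w2}; ¬p ∨ ¬q there: w2:T. ✓
w7: successors {w2, w7}; ¬p ∨ ¬q there: w2:T, w7:F. ✗
Satisfying worlds: {w0, w1, w2, w3, w4, w5, w6}.

7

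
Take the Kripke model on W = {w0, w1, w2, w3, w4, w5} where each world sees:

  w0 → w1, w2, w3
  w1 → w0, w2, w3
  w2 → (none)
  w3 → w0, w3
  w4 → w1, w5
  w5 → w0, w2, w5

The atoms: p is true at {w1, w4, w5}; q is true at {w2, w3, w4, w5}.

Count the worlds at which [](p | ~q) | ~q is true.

4

w0: [](p | ~q) is F, ~q is T. ✓
w1: [](p | ~q) is F, ~q is T. ✓
w2: [](p | ~q) is T, ~q is F. ✓
w3: [](p | ~q) is F, ~q is F. ✗
w4: [](p | ~q) is T, ~q is F. ✓
w5: [](p | ~q) is F, ~q is F. ✗
Satisfying worlds: {w0, w1, w2, w4}.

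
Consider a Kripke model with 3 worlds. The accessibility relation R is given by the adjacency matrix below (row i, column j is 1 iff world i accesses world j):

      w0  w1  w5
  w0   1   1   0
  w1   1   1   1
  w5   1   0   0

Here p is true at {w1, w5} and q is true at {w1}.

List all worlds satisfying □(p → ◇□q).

w0: successors {w0, w1}; p → ◇□q there: w0:T, w1:F. ✗
w1: successors {w0, w1, w5}; p → ◇□q there: w0:T, w1:F, w5:F. ✗
w5: successors {w0}; p → ◇□q there: w0:T. ✓

{w5}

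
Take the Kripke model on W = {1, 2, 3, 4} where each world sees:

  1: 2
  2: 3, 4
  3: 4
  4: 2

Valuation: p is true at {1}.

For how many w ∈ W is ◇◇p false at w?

4

1: successors {2}; ◇p there: 2:F. ✗
2: successors {3, 4}; ◇p there: 3:F, 4:F. ✗
3: successors {4}; ◇p there: 4:F. ✗
4: successors {2}; ◇p there: 2:F. ✗
Satisfying worlds: ∅.
So ◇◇p fails at the other 4 worlds.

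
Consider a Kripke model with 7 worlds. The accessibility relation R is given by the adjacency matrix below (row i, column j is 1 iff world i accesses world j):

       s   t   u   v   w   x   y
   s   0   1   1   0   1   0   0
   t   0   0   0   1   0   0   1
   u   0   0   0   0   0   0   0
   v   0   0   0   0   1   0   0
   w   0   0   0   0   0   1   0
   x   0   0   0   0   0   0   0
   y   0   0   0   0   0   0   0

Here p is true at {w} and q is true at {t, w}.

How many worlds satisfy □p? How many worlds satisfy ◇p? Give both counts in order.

For □p:
s: successors {t, u, w}; p there: t:F, u:F, w:T. ✗
t: successors {v, y}; p there: v:F, y:F. ✗
u: no successors, so □p holds vacuously. ✓
v: successors {w}; p there: w:T. ✓
w: successors {x}; p there: x:F. ✗
x: no successors, so □p holds vacuously. ✓
y: no successors, so □p holds vacuously. ✓
— 4 worlds.
For ◇p:
s: successors {t, u, w}; p there: t:F, u:F, w:T. ✓
t: successors {v, y}; p there: v:F, y:F. ✗
u: no successors, so ◇p fails. ✗
v: successors {w}; p there: w:T. ✓
w: successors {x}; p there: x:F. ✗
x: no successors, so ◇p fails. ✗
y: no successors, so ◇p fails. ✗
— 2 worlds.

4 and 2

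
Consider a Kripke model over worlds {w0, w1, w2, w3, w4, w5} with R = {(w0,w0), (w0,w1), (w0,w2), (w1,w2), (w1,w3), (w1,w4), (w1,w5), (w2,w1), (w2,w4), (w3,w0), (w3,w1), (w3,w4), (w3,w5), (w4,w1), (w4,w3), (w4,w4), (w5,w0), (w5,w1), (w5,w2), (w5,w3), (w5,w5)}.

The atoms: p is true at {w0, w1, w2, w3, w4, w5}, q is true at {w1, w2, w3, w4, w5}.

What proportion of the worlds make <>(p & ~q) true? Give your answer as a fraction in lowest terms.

w0: successors {w0, w1, w2}; p & ~q there: w0:T, w1:F, w2:F. ✓
w1: successors {w2, w3, w4, w5}; p & ~q there: w2:F, w3:F, w4:F, w5:F. ✗
w2: successors {w1, w4}; p & ~q there: w1:F, w4:F. ✗
w3: successors {w0, w1, w4, w5}; p & ~q there: w0:T, w1:F, w4:F, w5:F. ✓
w4: successors {w1, w3, w4}; p & ~q there: w1:F, w3:F, w4:F. ✗
w5: successors {w0, w1, w2, w3, w5}; p & ~q there: w0:T, w1:F, w2:F, w3:F, w5:F. ✓
That's 3 of 6 worlds, so 3/6 = 1/2.

1/2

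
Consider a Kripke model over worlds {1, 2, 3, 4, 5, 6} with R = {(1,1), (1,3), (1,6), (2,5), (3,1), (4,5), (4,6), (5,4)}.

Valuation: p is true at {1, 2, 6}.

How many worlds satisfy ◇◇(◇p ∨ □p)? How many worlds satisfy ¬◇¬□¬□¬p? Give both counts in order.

5 and 3

For ◇◇(◇p ∨ □p):
1: successors {1, 3, 6}; ◇(◇p ∨ □p) there: 1:T, 3:T, 6:F. ✓
2: successors {5}; ◇(◇p ∨ □p) there: 5:T. ✓
3: successors {1}; ◇(◇p ∨ □p) there: 1:T. ✓
4: successors {5, 6}; ◇(◇p ∨ □p) there: 5:T, 6:F. ✓
5: successors {4}; ◇(◇p ∨ □p) there: 4:T. ✓
6: no successors, so ◇◇(◇p ∨ □p) fails. ✗
— 5 worlds.
For ¬◇¬□¬□¬p:
1: ◇¬□¬□¬p is T. ✗
2: ◇¬□¬□¬p is F. ✓
3: ◇¬□¬□¬p is T. ✗
4: ◇¬□¬□¬p is F. ✓
5: ◇¬□¬□¬p is T. ✗
6: ◇¬□¬□¬p is F. ✓
— 3 worlds.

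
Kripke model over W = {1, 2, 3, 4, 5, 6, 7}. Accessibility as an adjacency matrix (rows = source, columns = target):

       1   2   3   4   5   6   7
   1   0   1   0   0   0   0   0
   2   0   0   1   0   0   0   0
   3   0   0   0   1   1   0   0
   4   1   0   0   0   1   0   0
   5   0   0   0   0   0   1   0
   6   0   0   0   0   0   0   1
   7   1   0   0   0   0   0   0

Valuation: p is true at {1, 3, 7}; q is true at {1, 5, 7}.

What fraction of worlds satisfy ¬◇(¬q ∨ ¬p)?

2/7

1: ◇(¬q ∨ ¬p) is T. ✗
2: ◇(¬q ∨ ¬p) is T. ✗
3: ◇(¬q ∨ ¬p) is T. ✗
4: ◇(¬q ∨ ¬p) is T. ✗
5: ◇(¬q ∨ ¬p) is T. ✗
6: ◇(¬q ∨ ¬p) is F. ✓
7: ◇(¬q ∨ ¬p) is F. ✓
That's 2 of 7 worlds, so 2/7.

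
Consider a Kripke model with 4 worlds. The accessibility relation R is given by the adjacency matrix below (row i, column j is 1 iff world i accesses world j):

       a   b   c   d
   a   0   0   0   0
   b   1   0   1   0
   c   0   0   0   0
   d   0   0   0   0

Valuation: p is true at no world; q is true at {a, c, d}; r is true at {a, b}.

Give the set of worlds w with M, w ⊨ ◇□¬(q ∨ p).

{b}

a: no successors, so ◇□¬(q ∨ p) fails. ✗
b: successors {a, c}; □¬(q ∨ p) there: a:T, c:T. ✓
c: no successors, so ◇□¬(q ∨ p) fails. ✗
d: no successors, so ◇□¬(q ∨ p) fails. ✗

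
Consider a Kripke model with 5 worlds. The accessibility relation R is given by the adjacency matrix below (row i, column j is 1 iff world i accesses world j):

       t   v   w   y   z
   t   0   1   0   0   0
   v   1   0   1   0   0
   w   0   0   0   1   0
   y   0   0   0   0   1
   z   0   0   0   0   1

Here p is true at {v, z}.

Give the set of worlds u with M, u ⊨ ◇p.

{t, y, z}

t: successors {v}; p there: v:T. ✓
v: successors {t, w}; p there: t:F, w:F. ✗
w: successors {y}; p there: y:F. ✗
y: successors {z}; p there: z:T. ✓
z: successors {z}; p there: z:T. ✓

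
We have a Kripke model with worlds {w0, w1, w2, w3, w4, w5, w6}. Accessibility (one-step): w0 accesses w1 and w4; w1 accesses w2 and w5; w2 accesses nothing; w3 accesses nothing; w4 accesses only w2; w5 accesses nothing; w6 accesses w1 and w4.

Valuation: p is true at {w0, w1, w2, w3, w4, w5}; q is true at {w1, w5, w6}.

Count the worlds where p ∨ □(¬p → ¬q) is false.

0

w0: p is T, □(¬p → ¬q) is T. ✓
w1: p is T, □(¬p → ¬q) is T. ✓
w2: p is T, □(¬p → ¬q) is T. ✓
w3: p is T, □(¬p → ¬q) is T. ✓
w4: p is T, □(¬p → ¬q) is T. ✓
w5: p is T, □(¬p → ¬q) is T. ✓
w6: p is F, □(¬p → ¬q) is T. ✓
Satisfying worlds: {w0, w1, w2, w3, w4, w5, w6}.
So p ∨ □(¬p → ¬q) fails at the other 0 worlds.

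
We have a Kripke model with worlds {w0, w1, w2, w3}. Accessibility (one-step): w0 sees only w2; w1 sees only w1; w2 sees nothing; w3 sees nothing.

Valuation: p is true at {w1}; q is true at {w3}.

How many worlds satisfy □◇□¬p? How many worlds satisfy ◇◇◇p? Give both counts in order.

For □◇□¬p:
w0: successors {w2}; ◇□¬p there: w2:F. ✗
w1: successors {w1}; ◇□¬p there: w1:F. ✗
w2: no successors, so □◇□¬p holds vacuously. ✓
w3: no successors, so □◇□¬p holds vacuously. ✓
— 2 worlds.
For ◇◇◇p:
w0: successors {w2}; ◇◇p there: w2:F. ✗
w1: successors {w1}; ◇◇p there: w1:T. ✓
w2: no successors, so ◇◇◇p fails. ✗
w3: no successors, so ◇◇◇p fails. ✗
— 1 world.

2 and 1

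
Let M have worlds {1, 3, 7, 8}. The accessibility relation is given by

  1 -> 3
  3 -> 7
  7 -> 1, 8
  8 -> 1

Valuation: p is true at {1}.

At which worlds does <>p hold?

1: successors {3}; p there: 3:F. ✗
3: successors {7}; p there: 7:F. ✗
7: successors {1, 8}; p there: 1:T, 8:F. ✓
8: successors {1}; p there: 1:T. ✓

{7, 8}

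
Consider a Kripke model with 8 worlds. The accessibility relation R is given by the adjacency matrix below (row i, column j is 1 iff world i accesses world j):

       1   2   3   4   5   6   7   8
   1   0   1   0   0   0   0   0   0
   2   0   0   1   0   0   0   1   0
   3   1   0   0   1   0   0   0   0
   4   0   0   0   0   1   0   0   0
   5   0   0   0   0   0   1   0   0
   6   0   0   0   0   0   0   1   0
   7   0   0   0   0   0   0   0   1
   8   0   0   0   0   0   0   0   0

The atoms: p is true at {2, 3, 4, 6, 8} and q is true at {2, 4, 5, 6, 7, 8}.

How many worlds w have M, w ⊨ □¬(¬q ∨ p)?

3

1: successors {2}; ¬(¬q ∨ p) there: 2:F. ✗
2: successors {3, 7}; ¬(¬q ∨ p) there: 3:F, 7:T. ✗
3: successors {1, 4}; ¬(¬q ∨ p) there: 1:F, 4:F. ✗
4: successors {5}; ¬(¬q ∨ p) there: 5:T. ✓
5: successors {6}; ¬(¬q ∨ p) there: 6:F. ✗
6: successors {7}; ¬(¬q ∨ p) there: 7:T. ✓
7: successors {8}; ¬(¬q ∨ p) there: 8:F. ✗
8: no successors, so □¬(¬q ∨ p) holds vacuously. ✓
Satisfying worlds: {4, 6, 8}.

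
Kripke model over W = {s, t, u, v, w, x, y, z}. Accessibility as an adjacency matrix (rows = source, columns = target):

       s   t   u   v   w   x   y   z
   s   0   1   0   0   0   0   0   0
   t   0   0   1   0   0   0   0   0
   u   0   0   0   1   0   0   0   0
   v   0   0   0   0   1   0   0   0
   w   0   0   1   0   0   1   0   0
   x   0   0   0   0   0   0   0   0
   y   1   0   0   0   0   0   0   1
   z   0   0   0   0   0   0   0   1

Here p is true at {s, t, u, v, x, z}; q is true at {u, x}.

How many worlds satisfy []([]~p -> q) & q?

1

s: []([]~p -> q) is T, q is F. ✗
t: []([]~p -> q) is T, q is F. ✗
u: []([]~p -> q) is F, q is T. ✗
v: []([]~p -> q) is T, q is F. ✗
w: []([]~p -> q) is T, q is F. ✗
x: []([]~p -> q) is T, q is T. ✓
y: []([]~p -> q) is T, q is F. ✗
z: []([]~p -> q) is T, q is F. ✗
Satisfying worlds: {x}.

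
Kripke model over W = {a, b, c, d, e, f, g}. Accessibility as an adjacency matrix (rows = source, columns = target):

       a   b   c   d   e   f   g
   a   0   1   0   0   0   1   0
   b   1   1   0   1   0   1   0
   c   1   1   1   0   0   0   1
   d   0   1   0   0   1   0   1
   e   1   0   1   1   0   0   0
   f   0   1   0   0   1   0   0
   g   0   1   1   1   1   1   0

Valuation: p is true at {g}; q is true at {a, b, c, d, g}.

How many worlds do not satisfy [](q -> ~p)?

a: successors {b, f}; q -> ~p there: b:T, f:T. ✓
b: successors {a, b, d, f}; q -> ~p there: a:T, b:T, d:T, f:T. ✓
c: successors {a, b, c, g}; q -> ~p there: a:T, b:T, c:T, g:F. ✗
d: successors {b, e, g}; q -> ~p there: b:T, e:T, g:F. ✗
e: successors {a, c, d}; q -> ~p there: a:T, c:T, d:T. ✓
f: successors {b, e}; q -> ~p there: b:T, e:T. ✓
g: successors {b, c, d, e, f}; q -> ~p there: b:T, c:T, d:T, e:T, f:T. ✓
Satisfying worlds: {a, b, e, f, g}.
So [](q -> ~p) fails at the other 2 worlds.

2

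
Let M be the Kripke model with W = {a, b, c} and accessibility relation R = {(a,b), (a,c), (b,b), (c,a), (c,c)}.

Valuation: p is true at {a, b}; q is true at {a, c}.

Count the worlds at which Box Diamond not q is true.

a: successors {b, c}; Diamond not q there: b:T, c:F. ✗
b: successors {b}; Diamond not q there: b:T. ✓
c: successors {a, c}; Diamond not q there: a:T, c:F. ✗
Satisfying worlds: {b}.

1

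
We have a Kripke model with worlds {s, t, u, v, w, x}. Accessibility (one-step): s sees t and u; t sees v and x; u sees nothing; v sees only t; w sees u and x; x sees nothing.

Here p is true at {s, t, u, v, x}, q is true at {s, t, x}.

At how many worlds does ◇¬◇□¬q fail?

s: successors {t, u}; ¬◇□¬q there: t:F, u:T. ✓
t: successors {v, x}; ¬◇□¬q there: v:T, x:T. ✓
u: no successors, so ◇¬◇□¬q fails. ✗
v: successors {t}; ¬◇□¬q there: t:F. ✗
w: successors {u, x}; ¬◇□¬q there: u:T, x:T. ✓
x: no successors, so ◇¬◇□¬q fails. ✗
Satisfying worlds: {s, t, w}.
So ◇¬◇□¬q fails at the other 3 worlds.

3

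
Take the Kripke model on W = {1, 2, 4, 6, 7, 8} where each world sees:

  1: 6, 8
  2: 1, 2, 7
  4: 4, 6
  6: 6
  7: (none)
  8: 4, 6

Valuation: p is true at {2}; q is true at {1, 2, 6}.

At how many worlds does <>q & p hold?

1: <>q is T, p is F. ✗
2: <>q is T, p is T. ✓
4: <>q is T, p is F. ✗
6: <>q is T, p is F. ✗
7: <>q is F, p is F. ✗
8: <>q is T, p is F. ✗
Satisfying worlds: {2}.

1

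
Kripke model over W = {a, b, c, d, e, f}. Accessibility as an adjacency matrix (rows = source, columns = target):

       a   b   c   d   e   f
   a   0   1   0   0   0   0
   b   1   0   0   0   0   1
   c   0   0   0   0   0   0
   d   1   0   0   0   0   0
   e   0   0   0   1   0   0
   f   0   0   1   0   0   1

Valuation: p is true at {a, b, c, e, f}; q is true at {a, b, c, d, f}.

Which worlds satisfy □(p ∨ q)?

{a, b, c, d, e, f}

a: successors {b}; p ∨ q there: b:T. ✓
b: successors {a, f}; p ∨ q there: a:T, f:T. ✓
c: no successors, so □(p ∨ q) holds vacuously. ✓
d: successors {a}; p ∨ q there: a:T. ✓
e: successors {d}; p ∨ q there: d:T. ✓
f: successors {c, f}; p ∨ q there: c:T, f:T. ✓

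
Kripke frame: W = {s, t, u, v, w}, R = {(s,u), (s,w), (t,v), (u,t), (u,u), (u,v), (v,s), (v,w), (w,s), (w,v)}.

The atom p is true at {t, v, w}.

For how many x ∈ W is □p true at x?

s: successors {u, w}; p there: u:F, w:T. ✗
t: successors {v}; p there: v:T. ✓
u: successors {t, u, v}; p there: t:T, u:F, v:T. ✗
v: successors {s, w}; p there: s:F, w:T. ✗
w: successors {s, v}; p there: s:F, v:T. ✗
Satisfying worlds: {t}.

1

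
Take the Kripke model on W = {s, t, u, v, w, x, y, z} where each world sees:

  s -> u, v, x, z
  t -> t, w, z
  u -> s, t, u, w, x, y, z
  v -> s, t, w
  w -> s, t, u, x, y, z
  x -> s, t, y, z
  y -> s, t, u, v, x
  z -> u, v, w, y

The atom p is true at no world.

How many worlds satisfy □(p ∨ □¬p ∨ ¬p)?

8

s: successors {u, v, x, z}; p ∨ □¬p ∨ ¬p there: u:T, v:T, x:T, z:T. ✓
t: successors {t, w, z}; p ∨ □¬p ∨ ¬p there: t:T, w:T, z:T. ✓
u: successors {s, t, u, w, x, y, z}; p ∨ □¬p ∨ ¬p there: s:T, t:T, u:T, w:T, x:T, y:T, z:T. ✓
v: successors {s, t, w}; p ∨ □¬p ∨ ¬p there: s:T, t:T, w:T. ✓
w: successors {s, t, u, x, y, z}; p ∨ □¬p ∨ ¬p there: s:T, t:T, u:T, x:T, y:T, z:T. ✓
x: successors {s, t, y, z}; p ∨ □¬p ∨ ¬p there: s:T, t:T, y:T, z:T. ✓
y: successors {s, t, u, v, x}; p ∨ □¬p ∨ ¬p there: s:T, t:T, u:T, v:T, x:T. ✓
z: successors {u, v, w, y}; p ∨ □¬p ∨ ¬p there: u:T, v:T, w:T, y:T. ✓
Satisfying worlds: {s, t, u, v, w, x, y, z}.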